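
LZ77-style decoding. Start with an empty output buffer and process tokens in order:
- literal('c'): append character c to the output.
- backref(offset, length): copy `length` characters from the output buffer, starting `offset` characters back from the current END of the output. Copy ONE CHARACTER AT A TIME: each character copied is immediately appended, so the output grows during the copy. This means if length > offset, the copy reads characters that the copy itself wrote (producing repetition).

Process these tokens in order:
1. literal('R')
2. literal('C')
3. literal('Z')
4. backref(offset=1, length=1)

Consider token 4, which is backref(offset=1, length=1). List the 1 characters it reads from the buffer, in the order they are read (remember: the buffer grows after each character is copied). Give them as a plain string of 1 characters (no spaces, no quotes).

Answer: Z

Derivation:
Token 1: literal('R'). Output: "R"
Token 2: literal('C'). Output: "RC"
Token 3: literal('Z'). Output: "RCZ"
Token 4: backref(off=1, len=1). Buffer before: "RCZ" (len 3)
  byte 1: read out[2]='Z', append. Buffer now: "RCZZ"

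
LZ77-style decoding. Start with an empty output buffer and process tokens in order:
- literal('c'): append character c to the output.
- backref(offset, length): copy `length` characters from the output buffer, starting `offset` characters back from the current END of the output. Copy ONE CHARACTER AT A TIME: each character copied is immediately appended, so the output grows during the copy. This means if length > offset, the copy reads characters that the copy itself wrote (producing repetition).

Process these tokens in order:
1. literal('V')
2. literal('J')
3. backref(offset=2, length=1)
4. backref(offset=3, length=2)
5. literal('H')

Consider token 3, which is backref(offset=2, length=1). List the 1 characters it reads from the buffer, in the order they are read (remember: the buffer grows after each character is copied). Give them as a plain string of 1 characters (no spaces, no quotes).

Token 1: literal('V'). Output: "V"
Token 2: literal('J'). Output: "VJ"
Token 3: backref(off=2, len=1). Buffer before: "VJ" (len 2)
  byte 1: read out[0]='V', append. Buffer now: "VJV"

Answer: V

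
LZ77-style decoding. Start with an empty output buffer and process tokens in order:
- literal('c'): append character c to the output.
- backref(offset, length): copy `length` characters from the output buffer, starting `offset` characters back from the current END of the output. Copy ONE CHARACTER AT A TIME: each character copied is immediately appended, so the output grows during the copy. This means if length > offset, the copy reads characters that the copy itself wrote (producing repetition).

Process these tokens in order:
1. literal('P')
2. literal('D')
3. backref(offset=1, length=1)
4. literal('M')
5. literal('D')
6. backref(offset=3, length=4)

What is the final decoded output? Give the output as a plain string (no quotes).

Answer: PDDMDDMDD

Derivation:
Token 1: literal('P'). Output: "P"
Token 2: literal('D'). Output: "PD"
Token 3: backref(off=1, len=1). Copied 'D' from pos 1. Output: "PDD"
Token 4: literal('M'). Output: "PDDM"
Token 5: literal('D'). Output: "PDDMD"
Token 6: backref(off=3, len=4) (overlapping!). Copied 'DMDD' from pos 2. Output: "PDDMDDMDD"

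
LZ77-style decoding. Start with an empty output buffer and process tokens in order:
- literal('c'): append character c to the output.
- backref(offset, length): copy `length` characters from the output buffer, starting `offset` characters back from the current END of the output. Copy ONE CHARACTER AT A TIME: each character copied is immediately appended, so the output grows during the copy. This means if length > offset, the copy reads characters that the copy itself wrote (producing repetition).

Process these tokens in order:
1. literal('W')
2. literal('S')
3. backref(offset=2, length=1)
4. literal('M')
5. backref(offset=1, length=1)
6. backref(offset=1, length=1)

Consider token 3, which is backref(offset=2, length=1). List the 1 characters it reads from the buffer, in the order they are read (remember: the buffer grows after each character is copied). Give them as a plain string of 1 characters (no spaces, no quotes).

Token 1: literal('W'). Output: "W"
Token 2: literal('S'). Output: "WS"
Token 3: backref(off=2, len=1). Buffer before: "WS" (len 2)
  byte 1: read out[0]='W', append. Buffer now: "WSW"

Answer: W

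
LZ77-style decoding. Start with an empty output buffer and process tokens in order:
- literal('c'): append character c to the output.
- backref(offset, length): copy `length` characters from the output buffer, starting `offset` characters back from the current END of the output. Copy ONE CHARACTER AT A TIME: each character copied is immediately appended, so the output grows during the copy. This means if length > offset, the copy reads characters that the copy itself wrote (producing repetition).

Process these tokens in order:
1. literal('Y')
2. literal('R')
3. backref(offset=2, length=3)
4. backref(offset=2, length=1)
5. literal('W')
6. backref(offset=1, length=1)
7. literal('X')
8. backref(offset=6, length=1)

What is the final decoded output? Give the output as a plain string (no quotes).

Answer: YRYRYRWWXR

Derivation:
Token 1: literal('Y'). Output: "Y"
Token 2: literal('R'). Output: "YR"
Token 3: backref(off=2, len=3) (overlapping!). Copied 'YRY' from pos 0. Output: "YRYRY"
Token 4: backref(off=2, len=1). Copied 'R' from pos 3. Output: "YRYRYR"
Token 5: literal('W'). Output: "YRYRYRW"
Token 6: backref(off=1, len=1). Copied 'W' from pos 6. Output: "YRYRYRWW"
Token 7: literal('X'). Output: "YRYRYRWWX"
Token 8: backref(off=6, len=1). Copied 'R' from pos 3. Output: "YRYRYRWWXR"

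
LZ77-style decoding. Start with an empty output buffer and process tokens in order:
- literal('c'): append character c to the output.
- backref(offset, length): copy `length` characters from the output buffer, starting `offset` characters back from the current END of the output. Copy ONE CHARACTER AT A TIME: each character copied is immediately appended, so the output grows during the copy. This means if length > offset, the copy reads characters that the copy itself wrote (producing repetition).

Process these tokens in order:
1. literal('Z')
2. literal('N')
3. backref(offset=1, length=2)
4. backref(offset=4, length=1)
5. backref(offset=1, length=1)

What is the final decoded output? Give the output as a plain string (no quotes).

Answer: ZNNNZZ

Derivation:
Token 1: literal('Z'). Output: "Z"
Token 2: literal('N'). Output: "ZN"
Token 3: backref(off=1, len=2) (overlapping!). Copied 'NN' from pos 1. Output: "ZNNN"
Token 4: backref(off=4, len=1). Copied 'Z' from pos 0. Output: "ZNNNZ"
Token 5: backref(off=1, len=1). Copied 'Z' from pos 4. Output: "ZNNNZZ"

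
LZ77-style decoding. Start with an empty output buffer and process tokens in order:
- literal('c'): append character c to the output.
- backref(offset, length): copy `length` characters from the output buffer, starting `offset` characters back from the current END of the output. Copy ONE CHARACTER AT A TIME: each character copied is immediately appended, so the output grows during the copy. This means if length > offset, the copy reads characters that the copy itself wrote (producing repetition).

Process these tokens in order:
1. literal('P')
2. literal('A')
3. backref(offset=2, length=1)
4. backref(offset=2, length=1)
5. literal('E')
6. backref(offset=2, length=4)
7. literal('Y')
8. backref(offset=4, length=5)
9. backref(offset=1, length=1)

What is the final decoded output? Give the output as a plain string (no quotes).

Token 1: literal('P'). Output: "P"
Token 2: literal('A'). Output: "PA"
Token 3: backref(off=2, len=1). Copied 'P' from pos 0. Output: "PAP"
Token 4: backref(off=2, len=1). Copied 'A' from pos 1. Output: "PAPA"
Token 5: literal('E'). Output: "PAPAE"
Token 6: backref(off=2, len=4) (overlapping!). Copied 'AEAE' from pos 3. Output: "PAPAEAEAE"
Token 7: literal('Y'). Output: "PAPAEAEAEY"
Token 8: backref(off=4, len=5) (overlapping!). Copied 'EAEYE' from pos 6. Output: "PAPAEAEAEYEAEYE"
Token 9: backref(off=1, len=1). Copied 'E' from pos 14. Output: "PAPAEAEAEYEAEYEE"

Answer: PAPAEAEAEYEAEYEE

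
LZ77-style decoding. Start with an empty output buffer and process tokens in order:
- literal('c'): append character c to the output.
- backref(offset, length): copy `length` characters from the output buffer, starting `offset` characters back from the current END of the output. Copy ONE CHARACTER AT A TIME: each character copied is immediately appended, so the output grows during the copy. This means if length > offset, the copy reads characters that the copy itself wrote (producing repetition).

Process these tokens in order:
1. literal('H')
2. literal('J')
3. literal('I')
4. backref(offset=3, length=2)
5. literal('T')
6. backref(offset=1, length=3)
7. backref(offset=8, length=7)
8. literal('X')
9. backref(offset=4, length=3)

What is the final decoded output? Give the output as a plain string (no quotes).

Token 1: literal('H'). Output: "H"
Token 2: literal('J'). Output: "HJ"
Token 3: literal('I'). Output: "HJI"
Token 4: backref(off=3, len=2). Copied 'HJ' from pos 0. Output: "HJIHJ"
Token 5: literal('T'). Output: "HJIHJT"
Token 6: backref(off=1, len=3) (overlapping!). Copied 'TTT' from pos 5. Output: "HJIHJTTTT"
Token 7: backref(off=8, len=7). Copied 'JIHJTTT' from pos 1. Output: "HJIHJTTTTJIHJTTT"
Token 8: literal('X'). Output: "HJIHJTTTTJIHJTTTX"
Token 9: backref(off=4, len=3). Copied 'TTT' from pos 13. Output: "HJIHJTTTTJIHJTTTXTTT"

Answer: HJIHJTTTTJIHJTTTXTTT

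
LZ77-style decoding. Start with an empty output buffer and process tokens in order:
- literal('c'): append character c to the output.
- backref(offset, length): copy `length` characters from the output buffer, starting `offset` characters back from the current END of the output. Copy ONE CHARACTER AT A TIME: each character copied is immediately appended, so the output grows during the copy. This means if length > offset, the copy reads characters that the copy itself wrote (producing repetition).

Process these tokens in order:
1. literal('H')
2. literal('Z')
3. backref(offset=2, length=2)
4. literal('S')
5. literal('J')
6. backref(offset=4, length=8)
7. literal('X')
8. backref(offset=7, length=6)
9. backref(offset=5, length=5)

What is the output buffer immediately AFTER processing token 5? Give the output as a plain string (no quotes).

Answer: HZHZSJ

Derivation:
Token 1: literal('H'). Output: "H"
Token 2: literal('Z'). Output: "HZ"
Token 3: backref(off=2, len=2). Copied 'HZ' from pos 0. Output: "HZHZ"
Token 4: literal('S'). Output: "HZHZS"
Token 5: literal('J'). Output: "HZHZSJ"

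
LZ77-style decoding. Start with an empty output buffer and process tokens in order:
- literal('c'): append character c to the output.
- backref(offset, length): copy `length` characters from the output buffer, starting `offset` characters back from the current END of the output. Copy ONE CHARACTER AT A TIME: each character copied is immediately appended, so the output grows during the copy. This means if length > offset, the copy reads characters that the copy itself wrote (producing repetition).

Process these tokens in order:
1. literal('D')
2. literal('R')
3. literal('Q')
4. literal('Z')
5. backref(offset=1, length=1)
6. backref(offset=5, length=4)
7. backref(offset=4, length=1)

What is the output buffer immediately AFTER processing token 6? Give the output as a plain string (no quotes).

Token 1: literal('D'). Output: "D"
Token 2: literal('R'). Output: "DR"
Token 3: literal('Q'). Output: "DRQ"
Token 4: literal('Z'). Output: "DRQZ"
Token 5: backref(off=1, len=1). Copied 'Z' from pos 3. Output: "DRQZZ"
Token 6: backref(off=5, len=4). Copied 'DRQZ' from pos 0. Output: "DRQZZDRQZ"

Answer: DRQZZDRQZ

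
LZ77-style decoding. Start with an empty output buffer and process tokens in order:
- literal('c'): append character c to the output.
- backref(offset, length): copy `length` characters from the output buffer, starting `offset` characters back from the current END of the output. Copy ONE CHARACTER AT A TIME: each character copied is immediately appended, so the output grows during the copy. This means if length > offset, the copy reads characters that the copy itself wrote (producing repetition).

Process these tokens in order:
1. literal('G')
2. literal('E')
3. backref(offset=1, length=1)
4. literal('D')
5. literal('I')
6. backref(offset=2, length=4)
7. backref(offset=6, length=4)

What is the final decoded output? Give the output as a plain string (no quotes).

Answer: GEEDIDIDIDIDI

Derivation:
Token 1: literal('G'). Output: "G"
Token 2: literal('E'). Output: "GE"
Token 3: backref(off=1, len=1). Copied 'E' from pos 1. Output: "GEE"
Token 4: literal('D'). Output: "GEED"
Token 5: literal('I'). Output: "GEEDI"
Token 6: backref(off=2, len=4) (overlapping!). Copied 'DIDI' from pos 3. Output: "GEEDIDIDI"
Token 7: backref(off=6, len=4). Copied 'DIDI' from pos 3. Output: "GEEDIDIDIDIDI"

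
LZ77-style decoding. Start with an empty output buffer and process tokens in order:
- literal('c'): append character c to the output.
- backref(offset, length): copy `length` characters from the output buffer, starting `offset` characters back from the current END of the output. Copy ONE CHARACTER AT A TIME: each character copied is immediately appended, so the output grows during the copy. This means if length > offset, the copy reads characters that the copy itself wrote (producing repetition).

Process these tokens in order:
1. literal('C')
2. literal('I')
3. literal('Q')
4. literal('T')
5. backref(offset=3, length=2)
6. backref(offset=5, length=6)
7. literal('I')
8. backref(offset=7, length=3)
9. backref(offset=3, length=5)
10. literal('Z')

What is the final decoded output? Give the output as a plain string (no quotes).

Answer: CIQTIQIQTIQIIIQTIQTIQZ

Derivation:
Token 1: literal('C'). Output: "C"
Token 2: literal('I'). Output: "CI"
Token 3: literal('Q'). Output: "CIQ"
Token 4: literal('T'). Output: "CIQT"
Token 5: backref(off=3, len=2). Copied 'IQ' from pos 1. Output: "CIQTIQ"
Token 6: backref(off=5, len=6) (overlapping!). Copied 'IQTIQI' from pos 1. Output: "CIQTIQIQTIQI"
Token 7: literal('I'). Output: "CIQTIQIQTIQII"
Token 8: backref(off=7, len=3). Copied 'IQT' from pos 6. Output: "CIQTIQIQTIQIIIQT"
Token 9: backref(off=3, len=5) (overlapping!). Copied 'IQTIQ' from pos 13. Output: "CIQTIQIQTIQIIIQTIQTIQ"
Token 10: literal('Z'). Output: "CIQTIQIQTIQIIIQTIQTIQZ"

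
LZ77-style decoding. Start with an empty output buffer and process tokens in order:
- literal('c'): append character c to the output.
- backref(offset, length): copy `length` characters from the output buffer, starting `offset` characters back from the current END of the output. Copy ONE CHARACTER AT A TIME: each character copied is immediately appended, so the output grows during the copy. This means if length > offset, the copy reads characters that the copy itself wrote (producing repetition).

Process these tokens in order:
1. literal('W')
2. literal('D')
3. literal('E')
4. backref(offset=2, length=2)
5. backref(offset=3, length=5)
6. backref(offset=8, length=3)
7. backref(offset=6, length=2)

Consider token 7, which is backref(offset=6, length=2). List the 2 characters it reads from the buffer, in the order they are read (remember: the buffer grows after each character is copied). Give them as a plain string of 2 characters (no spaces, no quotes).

Token 1: literal('W'). Output: "W"
Token 2: literal('D'). Output: "WD"
Token 3: literal('E'). Output: "WDE"
Token 4: backref(off=2, len=2). Copied 'DE' from pos 1. Output: "WDEDE"
Token 5: backref(off=3, len=5) (overlapping!). Copied 'EDEED' from pos 2. Output: "WDEDEEDEED"
Token 6: backref(off=8, len=3). Copied 'EDE' from pos 2. Output: "WDEDEEDEEDEDE"
Token 7: backref(off=6, len=2). Buffer before: "WDEDEEDEEDEDE" (len 13)
  byte 1: read out[7]='E', append. Buffer now: "WDEDEEDEEDEDEE"
  byte 2: read out[8]='E', append. Buffer now: "WDEDEEDEEDEDEEE"

Answer: EE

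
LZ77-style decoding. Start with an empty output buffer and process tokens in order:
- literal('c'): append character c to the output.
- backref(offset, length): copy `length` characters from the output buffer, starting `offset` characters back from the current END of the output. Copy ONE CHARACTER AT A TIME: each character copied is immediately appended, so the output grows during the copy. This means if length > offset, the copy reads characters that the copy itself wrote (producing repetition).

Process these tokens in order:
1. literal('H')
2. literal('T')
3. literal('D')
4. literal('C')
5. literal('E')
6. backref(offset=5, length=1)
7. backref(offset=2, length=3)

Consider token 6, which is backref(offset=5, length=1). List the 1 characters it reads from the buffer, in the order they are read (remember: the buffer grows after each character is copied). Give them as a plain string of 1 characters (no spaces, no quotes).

Token 1: literal('H'). Output: "H"
Token 2: literal('T'). Output: "HT"
Token 3: literal('D'). Output: "HTD"
Token 4: literal('C'). Output: "HTDC"
Token 5: literal('E'). Output: "HTDCE"
Token 6: backref(off=5, len=1). Buffer before: "HTDCE" (len 5)
  byte 1: read out[0]='H', append. Buffer now: "HTDCEH"

Answer: H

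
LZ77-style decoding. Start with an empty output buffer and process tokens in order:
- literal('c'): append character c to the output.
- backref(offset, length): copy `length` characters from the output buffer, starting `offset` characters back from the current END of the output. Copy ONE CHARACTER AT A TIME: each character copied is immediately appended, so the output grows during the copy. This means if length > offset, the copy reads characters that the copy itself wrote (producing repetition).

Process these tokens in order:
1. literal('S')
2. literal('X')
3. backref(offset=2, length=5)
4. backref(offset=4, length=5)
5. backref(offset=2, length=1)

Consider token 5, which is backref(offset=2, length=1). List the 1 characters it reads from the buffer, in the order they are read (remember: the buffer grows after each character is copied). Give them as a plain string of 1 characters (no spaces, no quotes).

Token 1: literal('S'). Output: "S"
Token 2: literal('X'). Output: "SX"
Token 3: backref(off=2, len=5) (overlapping!). Copied 'SXSXS' from pos 0. Output: "SXSXSXS"
Token 4: backref(off=4, len=5) (overlapping!). Copied 'XSXSX' from pos 3. Output: "SXSXSXSXSXSX"
Token 5: backref(off=2, len=1). Buffer before: "SXSXSXSXSXSX" (len 12)
  byte 1: read out[10]='S', append. Buffer now: "SXSXSXSXSXSXS"

Answer: S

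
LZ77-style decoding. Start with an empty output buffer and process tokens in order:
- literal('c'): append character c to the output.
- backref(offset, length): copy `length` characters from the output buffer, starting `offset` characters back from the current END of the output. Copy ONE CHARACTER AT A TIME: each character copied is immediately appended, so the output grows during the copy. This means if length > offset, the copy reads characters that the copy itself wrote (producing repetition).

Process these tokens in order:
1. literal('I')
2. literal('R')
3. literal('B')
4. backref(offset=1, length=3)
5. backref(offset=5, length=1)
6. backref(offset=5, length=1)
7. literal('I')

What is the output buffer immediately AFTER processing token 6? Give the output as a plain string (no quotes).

Token 1: literal('I'). Output: "I"
Token 2: literal('R'). Output: "IR"
Token 3: literal('B'). Output: "IRB"
Token 4: backref(off=1, len=3) (overlapping!). Copied 'BBB' from pos 2. Output: "IRBBBB"
Token 5: backref(off=5, len=1). Copied 'R' from pos 1. Output: "IRBBBBR"
Token 6: backref(off=5, len=1). Copied 'B' from pos 2. Output: "IRBBBBRB"

Answer: IRBBBBRB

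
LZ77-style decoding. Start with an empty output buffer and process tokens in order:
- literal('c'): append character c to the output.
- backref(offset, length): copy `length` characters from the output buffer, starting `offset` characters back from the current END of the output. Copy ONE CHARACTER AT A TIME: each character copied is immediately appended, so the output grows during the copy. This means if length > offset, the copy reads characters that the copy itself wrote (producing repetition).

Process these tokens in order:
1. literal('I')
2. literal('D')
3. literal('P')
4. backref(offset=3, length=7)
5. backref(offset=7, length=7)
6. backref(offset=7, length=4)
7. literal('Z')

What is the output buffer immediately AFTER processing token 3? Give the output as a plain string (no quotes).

Answer: IDP

Derivation:
Token 1: literal('I'). Output: "I"
Token 2: literal('D'). Output: "ID"
Token 3: literal('P'). Output: "IDP"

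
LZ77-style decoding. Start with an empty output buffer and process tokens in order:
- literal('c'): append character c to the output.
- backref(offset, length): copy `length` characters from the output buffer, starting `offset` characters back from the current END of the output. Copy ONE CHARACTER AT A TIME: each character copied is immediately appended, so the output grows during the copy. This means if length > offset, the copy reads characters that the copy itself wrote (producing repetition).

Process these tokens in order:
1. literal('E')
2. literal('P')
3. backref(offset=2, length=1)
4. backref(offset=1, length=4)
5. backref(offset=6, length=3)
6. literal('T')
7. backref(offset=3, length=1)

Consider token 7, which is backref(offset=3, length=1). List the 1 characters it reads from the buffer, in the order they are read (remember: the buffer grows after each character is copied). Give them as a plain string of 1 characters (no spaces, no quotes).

Answer: E

Derivation:
Token 1: literal('E'). Output: "E"
Token 2: literal('P'). Output: "EP"
Token 3: backref(off=2, len=1). Copied 'E' from pos 0. Output: "EPE"
Token 4: backref(off=1, len=4) (overlapping!). Copied 'EEEE' from pos 2. Output: "EPEEEEE"
Token 5: backref(off=6, len=3). Copied 'PEE' from pos 1. Output: "EPEEEEEPEE"
Token 6: literal('T'). Output: "EPEEEEEPEET"
Token 7: backref(off=3, len=1). Buffer before: "EPEEEEEPEET" (len 11)
  byte 1: read out[8]='E', append. Buffer now: "EPEEEEEPEETE"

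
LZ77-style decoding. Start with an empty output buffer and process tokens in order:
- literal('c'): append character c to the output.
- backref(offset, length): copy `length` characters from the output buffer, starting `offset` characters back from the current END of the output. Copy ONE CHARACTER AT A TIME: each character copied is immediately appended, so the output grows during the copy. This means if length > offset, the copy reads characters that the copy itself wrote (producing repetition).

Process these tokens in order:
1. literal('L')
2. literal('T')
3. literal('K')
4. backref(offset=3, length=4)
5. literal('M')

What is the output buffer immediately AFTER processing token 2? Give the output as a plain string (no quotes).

Answer: LT

Derivation:
Token 1: literal('L'). Output: "L"
Token 2: literal('T'). Output: "LT"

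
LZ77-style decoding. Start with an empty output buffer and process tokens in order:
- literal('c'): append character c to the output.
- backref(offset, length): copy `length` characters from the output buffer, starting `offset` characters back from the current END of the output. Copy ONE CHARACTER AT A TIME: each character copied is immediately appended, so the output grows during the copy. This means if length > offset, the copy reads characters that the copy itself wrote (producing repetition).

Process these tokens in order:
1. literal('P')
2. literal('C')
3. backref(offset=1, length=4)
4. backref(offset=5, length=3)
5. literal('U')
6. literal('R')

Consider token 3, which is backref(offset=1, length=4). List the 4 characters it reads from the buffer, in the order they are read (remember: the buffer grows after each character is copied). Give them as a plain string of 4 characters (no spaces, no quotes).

Token 1: literal('P'). Output: "P"
Token 2: literal('C'). Output: "PC"
Token 3: backref(off=1, len=4). Buffer before: "PC" (len 2)
  byte 1: read out[1]='C', append. Buffer now: "PCC"
  byte 2: read out[2]='C', append. Buffer now: "PCCC"
  byte 3: read out[3]='C', append. Buffer now: "PCCCC"
  byte 4: read out[4]='C', append. Buffer now: "PCCCCC"

Answer: CCCC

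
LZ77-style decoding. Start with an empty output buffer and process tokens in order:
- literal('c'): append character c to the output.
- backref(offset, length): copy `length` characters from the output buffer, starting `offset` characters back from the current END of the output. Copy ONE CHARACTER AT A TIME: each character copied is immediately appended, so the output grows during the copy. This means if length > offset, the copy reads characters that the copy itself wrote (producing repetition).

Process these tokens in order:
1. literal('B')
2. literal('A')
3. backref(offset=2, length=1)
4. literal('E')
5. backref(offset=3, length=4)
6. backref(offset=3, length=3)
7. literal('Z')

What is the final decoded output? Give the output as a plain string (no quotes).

Answer: BABEABEABEAZ

Derivation:
Token 1: literal('B'). Output: "B"
Token 2: literal('A'). Output: "BA"
Token 3: backref(off=2, len=1). Copied 'B' from pos 0. Output: "BAB"
Token 4: literal('E'). Output: "BABE"
Token 5: backref(off=3, len=4) (overlapping!). Copied 'ABEA' from pos 1. Output: "BABEABEA"
Token 6: backref(off=3, len=3). Copied 'BEA' from pos 5. Output: "BABEABEABEA"
Token 7: literal('Z'). Output: "BABEABEABEAZ"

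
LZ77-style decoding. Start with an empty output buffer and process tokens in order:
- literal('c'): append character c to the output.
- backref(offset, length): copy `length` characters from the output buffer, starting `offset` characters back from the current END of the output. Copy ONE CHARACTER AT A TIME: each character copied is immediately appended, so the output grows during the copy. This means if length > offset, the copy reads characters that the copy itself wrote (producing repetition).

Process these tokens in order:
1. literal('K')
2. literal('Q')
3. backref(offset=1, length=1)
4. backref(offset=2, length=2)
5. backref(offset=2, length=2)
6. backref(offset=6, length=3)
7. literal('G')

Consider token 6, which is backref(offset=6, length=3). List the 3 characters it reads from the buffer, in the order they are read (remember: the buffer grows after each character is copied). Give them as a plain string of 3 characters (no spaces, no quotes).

Answer: QQQ

Derivation:
Token 1: literal('K'). Output: "K"
Token 2: literal('Q'). Output: "KQ"
Token 3: backref(off=1, len=1). Copied 'Q' from pos 1. Output: "KQQ"
Token 4: backref(off=2, len=2). Copied 'QQ' from pos 1. Output: "KQQQQ"
Token 5: backref(off=2, len=2). Copied 'QQ' from pos 3. Output: "KQQQQQQ"
Token 6: backref(off=6, len=3). Buffer before: "KQQQQQQ" (len 7)
  byte 1: read out[1]='Q', append. Buffer now: "KQQQQQQQ"
  byte 2: read out[2]='Q', append. Buffer now: "KQQQQQQQQ"
  byte 3: read out[3]='Q', append. Buffer now: "KQQQQQQQQQ"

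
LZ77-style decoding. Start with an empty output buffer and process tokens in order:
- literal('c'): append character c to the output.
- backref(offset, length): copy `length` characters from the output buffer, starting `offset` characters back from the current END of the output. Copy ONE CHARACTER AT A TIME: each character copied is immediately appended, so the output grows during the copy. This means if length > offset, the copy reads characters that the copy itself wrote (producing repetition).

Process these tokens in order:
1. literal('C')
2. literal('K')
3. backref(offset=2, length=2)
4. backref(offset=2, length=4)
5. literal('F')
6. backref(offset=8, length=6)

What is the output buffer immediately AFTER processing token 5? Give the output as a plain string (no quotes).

Answer: CKCKCKCKF

Derivation:
Token 1: literal('C'). Output: "C"
Token 2: literal('K'). Output: "CK"
Token 3: backref(off=2, len=2). Copied 'CK' from pos 0. Output: "CKCK"
Token 4: backref(off=2, len=4) (overlapping!). Copied 'CKCK' from pos 2. Output: "CKCKCKCK"
Token 5: literal('F'). Output: "CKCKCKCKF"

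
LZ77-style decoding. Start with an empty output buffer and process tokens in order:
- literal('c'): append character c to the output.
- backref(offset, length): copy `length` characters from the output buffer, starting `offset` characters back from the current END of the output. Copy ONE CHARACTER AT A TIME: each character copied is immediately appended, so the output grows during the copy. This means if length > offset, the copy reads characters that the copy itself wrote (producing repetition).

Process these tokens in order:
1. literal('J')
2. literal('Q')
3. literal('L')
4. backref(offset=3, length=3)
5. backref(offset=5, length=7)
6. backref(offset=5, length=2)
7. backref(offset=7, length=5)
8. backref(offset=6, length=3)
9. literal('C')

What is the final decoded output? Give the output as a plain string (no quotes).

Token 1: literal('J'). Output: "J"
Token 2: literal('Q'). Output: "JQ"
Token 3: literal('L'). Output: "JQL"
Token 4: backref(off=3, len=3). Copied 'JQL' from pos 0. Output: "JQLJQL"
Token 5: backref(off=5, len=7) (overlapping!). Copied 'QLJQLQL' from pos 1. Output: "JQLJQLQLJQLQL"
Token 6: backref(off=5, len=2). Copied 'JQ' from pos 8. Output: "JQLJQLQLJQLQLJQ"
Token 7: backref(off=7, len=5). Copied 'JQLQL' from pos 8. Output: "JQLJQLQLJQLQLJQJQLQL"
Token 8: backref(off=6, len=3). Copied 'QJQ' from pos 14. Output: "JQLJQLQLJQLQLJQJQLQLQJQ"
Token 9: literal('C'). Output: "JQLJQLQLJQLQLJQJQLQLQJQC"

Answer: JQLJQLQLJQLQLJQJQLQLQJQC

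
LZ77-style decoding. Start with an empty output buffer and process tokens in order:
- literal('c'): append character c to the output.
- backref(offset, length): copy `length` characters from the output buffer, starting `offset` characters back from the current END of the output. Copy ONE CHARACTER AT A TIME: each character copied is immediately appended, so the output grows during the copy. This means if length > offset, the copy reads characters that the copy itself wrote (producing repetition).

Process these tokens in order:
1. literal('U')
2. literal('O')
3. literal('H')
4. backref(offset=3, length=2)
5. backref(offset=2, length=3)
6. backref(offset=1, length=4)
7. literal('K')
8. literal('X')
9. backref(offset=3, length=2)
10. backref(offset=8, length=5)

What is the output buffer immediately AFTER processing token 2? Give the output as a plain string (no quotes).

Token 1: literal('U'). Output: "U"
Token 2: literal('O'). Output: "UO"

Answer: UO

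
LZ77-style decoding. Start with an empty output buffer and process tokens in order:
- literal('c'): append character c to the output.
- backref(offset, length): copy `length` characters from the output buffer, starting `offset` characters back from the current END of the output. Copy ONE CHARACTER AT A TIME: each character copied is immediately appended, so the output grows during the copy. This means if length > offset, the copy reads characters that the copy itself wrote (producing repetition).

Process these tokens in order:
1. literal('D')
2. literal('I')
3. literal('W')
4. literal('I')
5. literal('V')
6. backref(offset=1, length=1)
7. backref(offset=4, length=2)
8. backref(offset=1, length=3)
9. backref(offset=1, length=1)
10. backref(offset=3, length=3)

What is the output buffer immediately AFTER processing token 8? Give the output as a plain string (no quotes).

Token 1: literal('D'). Output: "D"
Token 2: literal('I'). Output: "DI"
Token 3: literal('W'). Output: "DIW"
Token 4: literal('I'). Output: "DIWI"
Token 5: literal('V'). Output: "DIWIV"
Token 6: backref(off=1, len=1). Copied 'V' from pos 4. Output: "DIWIVV"
Token 7: backref(off=4, len=2). Copied 'WI' from pos 2. Output: "DIWIVVWI"
Token 8: backref(off=1, len=3) (overlapping!). Copied 'III' from pos 7. Output: "DIWIVVWIIII"

Answer: DIWIVVWIIII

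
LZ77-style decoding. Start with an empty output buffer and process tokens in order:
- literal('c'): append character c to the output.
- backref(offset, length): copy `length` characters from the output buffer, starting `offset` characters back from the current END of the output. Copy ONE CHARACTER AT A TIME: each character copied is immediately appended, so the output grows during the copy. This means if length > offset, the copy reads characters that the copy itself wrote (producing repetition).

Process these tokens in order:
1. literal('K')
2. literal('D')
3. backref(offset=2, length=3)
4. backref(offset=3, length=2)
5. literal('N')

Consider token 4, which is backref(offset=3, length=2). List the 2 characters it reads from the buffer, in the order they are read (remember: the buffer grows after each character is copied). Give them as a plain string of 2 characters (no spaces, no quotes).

Answer: KD

Derivation:
Token 1: literal('K'). Output: "K"
Token 2: literal('D'). Output: "KD"
Token 3: backref(off=2, len=3) (overlapping!). Copied 'KDK' from pos 0. Output: "KDKDK"
Token 4: backref(off=3, len=2). Buffer before: "KDKDK" (len 5)
  byte 1: read out[2]='K', append. Buffer now: "KDKDKK"
  byte 2: read out[3]='D', append. Buffer now: "KDKDKKD"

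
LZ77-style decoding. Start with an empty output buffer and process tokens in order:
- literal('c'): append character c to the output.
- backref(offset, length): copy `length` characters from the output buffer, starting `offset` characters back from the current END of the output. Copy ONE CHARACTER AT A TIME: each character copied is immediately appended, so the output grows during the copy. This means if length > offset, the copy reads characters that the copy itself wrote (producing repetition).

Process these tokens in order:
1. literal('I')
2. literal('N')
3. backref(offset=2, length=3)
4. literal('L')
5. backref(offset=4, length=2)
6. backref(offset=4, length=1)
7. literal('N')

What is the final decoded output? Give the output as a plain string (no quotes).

Answer: ININILININ

Derivation:
Token 1: literal('I'). Output: "I"
Token 2: literal('N'). Output: "IN"
Token 3: backref(off=2, len=3) (overlapping!). Copied 'INI' from pos 0. Output: "ININI"
Token 4: literal('L'). Output: "ININIL"
Token 5: backref(off=4, len=2). Copied 'IN' from pos 2. Output: "ININILIN"
Token 6: backref(off=4, len=1). Copied 'I' from pos 4. Output: "ININILINI"
Token 7: literal('N'). Output: "ININILININ"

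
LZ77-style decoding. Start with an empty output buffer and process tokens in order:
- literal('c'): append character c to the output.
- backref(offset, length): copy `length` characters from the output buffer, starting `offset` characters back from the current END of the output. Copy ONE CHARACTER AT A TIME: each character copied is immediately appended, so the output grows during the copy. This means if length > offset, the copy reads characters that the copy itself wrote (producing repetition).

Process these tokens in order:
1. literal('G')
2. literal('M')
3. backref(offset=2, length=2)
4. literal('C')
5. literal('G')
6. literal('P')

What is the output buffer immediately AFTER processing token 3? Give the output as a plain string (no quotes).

Token 1: literal('G'). Output: "G"
Token 2: literal('M'). Output: "GM"
Token 3: backref(off=2, len=2). Copied 'GM' from pos 0. Output: "GMGM"

Answer: GMGM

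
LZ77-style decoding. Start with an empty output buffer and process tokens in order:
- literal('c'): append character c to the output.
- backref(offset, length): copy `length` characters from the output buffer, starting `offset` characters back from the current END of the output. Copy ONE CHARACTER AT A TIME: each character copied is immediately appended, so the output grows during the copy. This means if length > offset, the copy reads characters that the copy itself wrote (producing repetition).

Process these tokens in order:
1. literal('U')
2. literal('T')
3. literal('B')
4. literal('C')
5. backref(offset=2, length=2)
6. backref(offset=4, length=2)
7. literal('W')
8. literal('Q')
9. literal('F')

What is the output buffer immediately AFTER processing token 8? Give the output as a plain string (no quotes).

Token 1: literal('U'). Output: "U"
Token 2: literal('T'). Output: "UT"
Token 3: literal('B'). Output: "UTB"
Token 4: literal('C'). Output: "UTBC"
Token 5: backref(off=2, len=2). Copied 'BC' from pos 2. Output: "UTBCBC"
Token 6: backref(off=4, len=2). Copied 'BC' from pos 2. Output: "UTBCBCBC"
Token 7: literal('W'). Output: "UTBCBCBCW"
Token 8: literal('Q'). Output: "UTBCBCBCWQ"

Answer: UTBCBCBCWQ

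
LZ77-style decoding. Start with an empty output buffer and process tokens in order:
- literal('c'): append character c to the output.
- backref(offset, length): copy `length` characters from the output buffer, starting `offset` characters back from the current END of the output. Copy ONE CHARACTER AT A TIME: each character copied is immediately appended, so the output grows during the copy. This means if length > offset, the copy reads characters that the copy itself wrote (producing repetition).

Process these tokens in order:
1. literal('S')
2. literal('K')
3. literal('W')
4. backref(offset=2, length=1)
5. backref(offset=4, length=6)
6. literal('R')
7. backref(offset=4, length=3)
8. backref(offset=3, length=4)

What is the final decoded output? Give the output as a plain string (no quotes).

Answer: SKWKSKWKSKRKSKKSKK

Derivation:
Token 1: literal('S'). Output: "S"
Token 2: literal('K'). Output: "SK"
Token 3: literal('W'). Output: "SKW"
Token 4: backref(off=2, len=1). Copied 'K' from pos 1. Output: "SKWK"
Token 5: backref(off=4, len=6) (overlapping!). Copied 'SKWKSK' from pos 0. Output: "SKWKSKWKSK"
Token 6: literal('R'). Output: "SKWKSKWKSKR"
Token 7: backref(off=4, len=3). Copied 'KSK' from pos 7. Output: "SKWKSKWKSKRKSK"
Token 8: backref(off=3, len=4) (overlapping!). Copied 'KSKK' from pos 11. Output: "SKWKSKWKSKRKSKKSKK"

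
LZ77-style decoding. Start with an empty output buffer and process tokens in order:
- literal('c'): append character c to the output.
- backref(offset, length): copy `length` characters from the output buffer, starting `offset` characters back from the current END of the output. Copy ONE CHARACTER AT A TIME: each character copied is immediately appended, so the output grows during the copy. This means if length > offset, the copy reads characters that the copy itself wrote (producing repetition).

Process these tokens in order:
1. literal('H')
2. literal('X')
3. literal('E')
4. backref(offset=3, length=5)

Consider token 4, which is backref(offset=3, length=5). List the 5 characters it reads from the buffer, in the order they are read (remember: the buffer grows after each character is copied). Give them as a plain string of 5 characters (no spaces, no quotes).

Answer: HXEHX

Derivation:
Token 1: literal('H'). Output: "H"
Token 2: literal('X'). Output: "HX"
Token 3: literal('E'). Output: "HXE"
Token 4: backref(off=3, len=5). Buffer before: "HXE" (len 3)
  byte 1: read out[0]='H', append. Buffer now: "HXEH"
  byte 2: read out[1]='X', append. Buffer now: "HXEHX"
  byte 3: read out[2]='E', append. Buffer now: "HXEHXE"
  byte 4: read out[3]='H', append. Buffer now: "HXEHXEH"
  byte 5: read out[4]='X', append. Buffer now: "HXEHXEHX"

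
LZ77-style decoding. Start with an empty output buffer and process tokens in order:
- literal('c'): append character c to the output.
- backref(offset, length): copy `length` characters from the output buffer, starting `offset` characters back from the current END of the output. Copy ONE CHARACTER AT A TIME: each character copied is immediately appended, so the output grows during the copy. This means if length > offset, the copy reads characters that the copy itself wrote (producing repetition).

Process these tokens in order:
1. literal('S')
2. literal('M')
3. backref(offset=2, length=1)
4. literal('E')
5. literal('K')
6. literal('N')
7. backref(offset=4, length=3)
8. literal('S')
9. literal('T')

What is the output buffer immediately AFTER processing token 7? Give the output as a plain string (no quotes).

Answer: SMSEKNSEK

Derivation:
Token 1: literal('S'). Output: "S"
Token 2: literal('M'). Output: "SM"
Token 3: backref(off=2, len=1). Copied 'S' from pos 0. Output: "SMS"
Token 4: literal('E'). Output: "SMSE"
Token 5: literal('K'). Output: "SMSEK"
Token 6: literal('N'). Output: "SMSEKN"
Token 7: backref(off=4, len=3). Copied 'SEK' from pos 2. Output: "SMSEKNSEK"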